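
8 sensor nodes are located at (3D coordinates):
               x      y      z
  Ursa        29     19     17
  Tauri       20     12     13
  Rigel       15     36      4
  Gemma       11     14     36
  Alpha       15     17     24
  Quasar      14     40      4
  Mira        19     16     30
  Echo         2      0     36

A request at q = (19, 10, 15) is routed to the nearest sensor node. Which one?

Tauri

Since √ is increasing, it suffices to compare squared distances:
d²(q, Ursa) = (19−29)² + (10−19)² + (15−17)² = 100 + 81 + 4 = 185
d²(q, Tauri) = (19−20)² + (10−12)² + (15−13)² = 1 + 4 + 4 = 9
d²(q, Rigel) = (19−15)² + (10−36)² + (15−4)² = 16 + 676 + 121 = 813
d²(q, Gemma) = (19−11)² + (10−14)² + (15−36)² = 64 + 16 + 441 = 521
d²(q, Alpha) = (19−15)² + (10−17)² + (15−24)² = 16 + 49 + 81 = 146
d²(q, Quasar) = (19−14)² + (10−40)² + (15−4)² = 25 + 900 + 121 = 1046
d²(q, Mira) = (19−19)² + (10−16)² + (15−30)² = 0 + 36 + 225 = 261
d²(q, Echo) = (19−2)² + (10−0)² + (15−36)² = 289 + 100 + 441 = 830
The smallest is to Tauri, so q lies in the Voronoi region of Tauri.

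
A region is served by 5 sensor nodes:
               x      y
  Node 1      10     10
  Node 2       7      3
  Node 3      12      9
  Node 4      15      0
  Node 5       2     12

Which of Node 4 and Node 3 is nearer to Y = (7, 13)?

Node 3

Compare squared distances:
d²(Y, Node 4) = (7−15)² + (13−0)² = 64 + 169 = 233
d²(Y, Node 3) = (7−12)² + (13−9)² = 25 + 16 = 41
233 > 41, so Node 3 is closer.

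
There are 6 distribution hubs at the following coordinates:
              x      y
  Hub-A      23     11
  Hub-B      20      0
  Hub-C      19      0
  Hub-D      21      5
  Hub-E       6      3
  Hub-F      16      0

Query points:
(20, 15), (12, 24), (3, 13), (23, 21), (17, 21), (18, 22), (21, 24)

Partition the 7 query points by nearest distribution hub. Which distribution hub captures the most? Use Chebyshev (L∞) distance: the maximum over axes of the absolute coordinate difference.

(20, 15) — d to each: Hub-A:4, Hub-B:15, Hub-C:15, Hub-D:10, Hub-E:14, Hub-F:15 → nearest is Hub-A
(12, 24) — d to each: Hub-A:13, Hub-B:24, Hub-C:24, Hub-D:19, Hub-E:21, Hub-F:24 → nearest is Hub-A
(3, 13) — d to each: Hub-A:20, Hub-B:17, Hub-C:16, Hub-D:18, Hub-E:10, Hub-F:13 → nearest is Hub-E
(23, 21) — d to each: Hub-A:10, Hub-B:21, Hub-C:21, Hub-D:16, Hub-E:18, Hub-F:21 → nearest is Hub-A
(17, 21) — d to each: Hub-A:10, Hub-B:21, Hub-C:21, Hub-D:16, Hub-E:18, Hub-F:21 → nearest is Hub-A
(18, 22) — d to each: Hub-A:11, Hub-B:22, Hub-C:22, Hub-D:17, Hub-E:19, Hub-F:22 → nearest is Hub-A
(21, 24) — d to each: Hub-A:13, Hub-B:24, Hub-C:24, Hub-D:19, Hub-E:21, Hub-F:24 → nearest is Hub-A
Tally — Hub-A:6, Hub-E:1. Hub-A captures the most (6).

Hub-A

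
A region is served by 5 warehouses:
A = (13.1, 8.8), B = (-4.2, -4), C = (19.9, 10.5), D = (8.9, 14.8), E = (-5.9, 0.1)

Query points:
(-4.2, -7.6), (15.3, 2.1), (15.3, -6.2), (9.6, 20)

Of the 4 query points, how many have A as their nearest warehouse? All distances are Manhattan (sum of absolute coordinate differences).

(-4.2, -7.6) — d to each: A:33.7, B:3.6, C:42.2, D:35.5, E:9.4 → nearest is B
(15.3, 2.1) — d to each: A:8.9, B:25.6, C:13, D:19.1, E:23.2 → nearest is A
(15.3, -6.2) — d to each: A:17.2, B:21.7, C:21.3, D:27.4, E:27.5 → nearest is A
(9.6, 20) — d to each: A:14.7, B:37.8, C:19.8, D:5.9, E:35.4 → nearest is D
2 of the 4 points have A as nearest.

2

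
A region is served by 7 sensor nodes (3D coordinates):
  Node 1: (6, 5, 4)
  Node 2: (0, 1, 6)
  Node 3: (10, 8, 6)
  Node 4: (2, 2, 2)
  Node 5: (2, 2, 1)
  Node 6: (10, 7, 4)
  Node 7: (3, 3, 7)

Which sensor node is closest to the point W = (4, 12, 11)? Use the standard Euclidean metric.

Node 3

Since √ is increasing, it suffices to compare squared distances:
d²(W, Node 1) = (4−6)² + (12−5)² + (11−4)² = 4 + 49 + 49 = 102
d²(W, Node 2) = (4−0)² + (12−1)² + (11−6)² = 16 + 121 + 25 = 162
d²(W, Node 3) = (4−10)² + (12−8)² + (11−6)² = 36 + 16 + 25 = 77
d²(W, Node 4) = (4−2)² + (12−2)² + (11−2)² = 4 + 100 + 81 = 185
d²(W, Node 5) = (4−2)² + (12−2)² + (11−1)² = 4 + 100 + 100 = 204
d²(W, Node 6) = (4−10)² + (12−7)² + (11−4)² = 36 + 25 + 49 = 110
d²(W, Node 7) = (4−3)² + (12−3)² + (11−7)² = 1 + 81 + 16 = 98
Minimum is at Node 3.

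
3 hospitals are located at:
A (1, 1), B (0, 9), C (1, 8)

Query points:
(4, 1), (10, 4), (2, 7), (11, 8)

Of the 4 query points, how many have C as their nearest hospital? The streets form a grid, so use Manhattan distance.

2

(4, 1) — d to each: A:3, B:12, C:10 → nearest is A
(10, 4) — d to each: A:12, B:15, C:13 → nearest is A
(2, 7) — d to each: A:7, B:4, C:2 → nearest is C
(11, 8) — d to each: A:17, B:12, C:10 → nearest is C
2 of the 4 points have C as nearest.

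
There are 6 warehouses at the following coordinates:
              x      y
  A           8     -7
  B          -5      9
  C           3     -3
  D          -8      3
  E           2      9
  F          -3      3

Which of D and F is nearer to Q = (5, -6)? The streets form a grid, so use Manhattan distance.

d(Q,D) = |5−(-8)| + |-6−3| = 13 + 9 = 22
d(Q,F) = |5−(-3)| + |-6−3| = 8 + 9 = 17
22 > 17, so F is closer.

F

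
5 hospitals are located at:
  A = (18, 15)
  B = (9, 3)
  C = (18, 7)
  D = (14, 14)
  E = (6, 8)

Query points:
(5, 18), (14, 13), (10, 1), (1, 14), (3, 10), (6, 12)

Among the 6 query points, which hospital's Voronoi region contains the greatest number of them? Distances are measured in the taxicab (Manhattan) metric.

E

(5, 18) — d to each: A:16, B:19, C:24, D:13, E:11 → nearest is E
(14, 13) — d to each: A:6, B:15, C:10, D:1, E:13 → nearest is D
(10, 1) — d to each: A:22, B:3, C:14, D:17, E:11 → nearest is B
(1, 14) — d to each: A:18, B:19, C:24, D:13, E:11 → nearest is E
(3, 10) — d to each: A:20, B:13, C:18, D:15, E:5 → nearest is E
(6, 12) — d to each: A:15, B:12, C:17, D:10, E:4 → nearest is E
Tally — B:1, D:1, E:4. E captures the most (4).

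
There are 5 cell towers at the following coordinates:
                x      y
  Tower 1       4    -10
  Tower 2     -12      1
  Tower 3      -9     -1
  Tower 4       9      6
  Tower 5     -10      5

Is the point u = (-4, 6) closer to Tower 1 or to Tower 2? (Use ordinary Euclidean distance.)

Compare squared distances:
d²(u, Tower 1) = (-4−4)² + (6−(-10))² = 64 + 256 = 320
d²(u, Tower 2) = (-4−(-12))² + (6−1)² = 64 + 25 = 89
320 > 89, so Tower 2 is closer.

Tower 2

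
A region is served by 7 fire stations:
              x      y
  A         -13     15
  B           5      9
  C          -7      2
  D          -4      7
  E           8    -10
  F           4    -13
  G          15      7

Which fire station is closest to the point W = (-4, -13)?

F

Squared Euclidean distances:
|WA|² = (-4−(-13))² + (-13−15)² = 81 + 784 = 865
|WB|² = (-4−5)² + (-13−9)² = 81 + 484 = 565
|WC|² = (-4−(-7))² + (-13−2)² = 9 + 225 = 234
|WD|² = (-4−(-4))² + (-13−7)² = 0 + 400 = 400
|WE|² = (-4−8)² + (-13−(-10))² = 144 + 9 = 153
|WF|² = (-4−4)² + (-13−(-13))² = 64 + 0 = 64
|WG|² = (-4−15)² + (-13−7)² = 361 + 400 = 761
Minimum is at F.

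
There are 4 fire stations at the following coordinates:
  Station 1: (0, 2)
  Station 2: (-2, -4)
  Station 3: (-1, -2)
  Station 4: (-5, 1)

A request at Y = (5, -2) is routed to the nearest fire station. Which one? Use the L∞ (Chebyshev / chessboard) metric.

d(Y, Station 1) = max(5, 4) = 5
d(Y, Station 2) = max(7, 2) = 7
d(Y, Station 3) = max(6, 0) = 6
d(Y, Station 4) = max(10, 3) = 10
The smallest is to Station 1, so Y lies in the Voronoi region of Station 1.

Station 1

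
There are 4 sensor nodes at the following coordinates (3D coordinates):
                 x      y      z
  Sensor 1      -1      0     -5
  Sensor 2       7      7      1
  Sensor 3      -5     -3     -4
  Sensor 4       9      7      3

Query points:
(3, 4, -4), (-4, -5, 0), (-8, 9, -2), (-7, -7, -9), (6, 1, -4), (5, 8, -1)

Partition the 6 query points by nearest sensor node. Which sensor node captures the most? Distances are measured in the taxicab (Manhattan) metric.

(3, 4, -4) — d to each: Sensor 1:9, Sensor 2:12, Sensor 3:15, Sensor 4:16 → nearest is Sensor 1
(-4, -5, 0) — d to each: Sensor 1:13, Sensor 2:24, Sensor 3:7, Sensor 4:28 → nearest is Sensor 3
(-8, 9, -2) — d to each: Sensor 1:19, Sensor 2:20, Sensor 3:17, Sensor 4:24 → nearest is Sensor 3
(-7, -7, -9) — d to each: Sensor 1:17, Sensor 2:38, Sensor 3:11, Sensor 4:42 → nearest is Sensor 3
(6, 1, -4) — d to each: Sensor 1:9, Sensor 2:12, Sensor 3:15, Sensor 4:16 → nearest is Sensor 1
(5, 8, -1) — d to each: Sensor 1:18, Sensor 2:5, Sensor 3:24, Sensor 4:9 → nearest is Sensor 2
Tally — Sensor 1:2, Sensor 2:1, Sensor 3:3. Sensor 3 captures the most (3).

Sensor 3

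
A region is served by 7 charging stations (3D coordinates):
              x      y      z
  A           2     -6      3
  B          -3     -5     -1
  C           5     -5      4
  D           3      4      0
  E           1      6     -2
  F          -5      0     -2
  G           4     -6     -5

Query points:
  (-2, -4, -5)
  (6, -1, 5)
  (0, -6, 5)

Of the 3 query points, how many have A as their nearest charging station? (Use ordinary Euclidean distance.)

(-2, -4, -5) — d² to each: A:84, B:18, C:131, D:114, E:118, F:34, G:40 → nearest is B
(6, -1, 5) — d² to each: A:45, B:133, C:18, D:59, E:123, F:171, G:129 → nearest is C
(0, -6, 5) — d² to each: A:8, B:46, C:27, D:134, E:194, F:110, G:116 → nearest is A
1 of the 3 points has A as nearest.

1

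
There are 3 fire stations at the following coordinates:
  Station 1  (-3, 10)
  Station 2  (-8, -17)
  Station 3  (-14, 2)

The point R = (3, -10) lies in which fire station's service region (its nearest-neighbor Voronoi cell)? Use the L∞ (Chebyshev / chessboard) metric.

Station 2

d(R, Station 1) = max(6, 20) = 20
d(R, Station 2) = max(11, 7) = 11
d(R, Station 3) = max(17, 12) = 17
Station 2 is nearest.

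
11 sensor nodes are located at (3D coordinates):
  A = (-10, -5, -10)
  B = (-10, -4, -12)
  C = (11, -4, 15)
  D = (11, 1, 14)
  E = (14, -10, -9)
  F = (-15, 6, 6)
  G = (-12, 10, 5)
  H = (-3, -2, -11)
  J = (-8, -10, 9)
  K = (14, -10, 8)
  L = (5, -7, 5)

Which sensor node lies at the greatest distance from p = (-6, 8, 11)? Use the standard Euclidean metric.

Compare squared distances (the ordering matches that of the actual distances):
|pA|² = 16 + 169 + 441 = 626
|pB|² = 16 + 144 + 529 = 689
|pC|² = 289 + 144 + 16 = 449
|pD|² = 289 + 49 + 9 = 347
|pE|² = 400 + 324 + 400 = 1124
|pF|² = 81 + 4 + 25 = 110
|pG|² = 36 + 4 + 36 = 76
|pH|² = 9 + 100 + 484 = 593
|pJ|² = 4 + 324 + 4 = 332
|pK|² = 400 + 324 + 9 = 733
|pL|² = 121 + 225 + 36 = 382
The largest is to E.

E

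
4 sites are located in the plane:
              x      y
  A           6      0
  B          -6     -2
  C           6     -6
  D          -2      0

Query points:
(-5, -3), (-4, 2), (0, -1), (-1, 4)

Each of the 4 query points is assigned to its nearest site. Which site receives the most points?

(-5, -3) — d² to each: A:130, B:2, C:130, D:18 → nearest is B
(-4, 2) — d² to each: A:104, B:20, C:164, D:8 → nearest is D
(0, -1) — d² to each: A:37, B:37, C:61, D:5 → nearest is D
(-1, 4) — d² to each: A:65, B:61, C:149, D:17 → nearest is D
Tally — B:1, D:3. D captures the most (3).

D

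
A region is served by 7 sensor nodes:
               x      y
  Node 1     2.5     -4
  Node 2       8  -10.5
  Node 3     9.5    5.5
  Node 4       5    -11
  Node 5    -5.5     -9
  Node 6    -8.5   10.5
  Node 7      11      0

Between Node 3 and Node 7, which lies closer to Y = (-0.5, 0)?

Node 3

Compare squared distances:
d²(Y, Node 3) = (-0.5−9.5)² + (0−5.5)² = 100 + 30.25 = 130.25
d²(Y, Node 7) = (-0.5−11)² + (0−0)² = 132.25 + 0 = 132.25
130.25 < 132.25, so Node 3 is closer.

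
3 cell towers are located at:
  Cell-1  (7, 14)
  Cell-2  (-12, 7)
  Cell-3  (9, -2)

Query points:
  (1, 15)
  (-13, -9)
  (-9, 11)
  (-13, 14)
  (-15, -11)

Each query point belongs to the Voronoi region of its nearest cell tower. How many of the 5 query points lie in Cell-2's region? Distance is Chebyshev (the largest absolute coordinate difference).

4

(1, 15) — d to each: Cell-1:6, Cell-2:13, Cell-3:17 → nearest is Cell-1
(-13, -9) — d to each: Cell-1:23, Cell-2:16, Cell-3:22 → nearest is Cell-2
(-9, 11) — d to each: Cell-1:16, Cell-2:4, Cell-3:18 → nearest is Cell-2
(-13, 14) — d to each: Cell-1:20, Cell-2:7, Cell-3:22 → nearest is Cell-2
(-15, -11) — d to each: Cell-1:25, Cell-2:18, Cell-3:24 → nearest is Cell-2
4 of the 5 points have Cell-2 as nearest.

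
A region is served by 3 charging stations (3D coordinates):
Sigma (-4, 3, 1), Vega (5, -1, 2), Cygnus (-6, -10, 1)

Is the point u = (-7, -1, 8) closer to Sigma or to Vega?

Sigma

Compare squared distances:
d²(u, Sigma) = (-7−(-4))² + (-1−3)² + (8−1)² = 9 + 16 + 49 = 74
d²(u, Vega) = (-7−5)² + (-1−(-1))² + (8−2)² = 144 + 0 + 36 = 180
74 < 180, so Sigma is closer.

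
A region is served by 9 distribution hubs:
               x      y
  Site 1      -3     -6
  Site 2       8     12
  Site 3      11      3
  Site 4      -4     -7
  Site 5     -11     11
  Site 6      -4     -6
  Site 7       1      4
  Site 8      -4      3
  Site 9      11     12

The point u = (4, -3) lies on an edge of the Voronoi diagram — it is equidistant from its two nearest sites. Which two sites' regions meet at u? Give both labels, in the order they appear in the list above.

Squared distances from u to each site:
d²(u, Site 1) = (4−(-3))² + (-3−(-6))² = 49 + 9 = 58
d²(u, Site 2) = (4−8)² + (-3−12)² = 16 + 225 = 241
d²(u, Site 3) = (4−11)² + (-3−3)² = 49 + 36 = 85
d²(u, Site 4) = (4−(-4))² + (-3−(-7))² = 64 + 16 = 80
d²(u, Site 5) = (4−(-11))² + (-3−11)² = 225 + 196 = 421
d²(u, Site 6) = (4−(-4))² + (-3−(-6))² = 64 + 9 = 73
d²(u, Site 7) = (4−1)² + (-3−4)² = 9 + 49 = 58
d²(u, Site 8) = (4−(-4))² + (-3−3)² = 64 + 36 = 100
d²(u, Site 9) = (4−11)² + (-3−12)² = 49 + 225 = 274
u is equidistant from Site 1 and Site 7 (both at squared distance 58), and every other site is strictly farther — so u lies on the Site 1–Site 7 Voronoi edge.

Site 1 and Site 7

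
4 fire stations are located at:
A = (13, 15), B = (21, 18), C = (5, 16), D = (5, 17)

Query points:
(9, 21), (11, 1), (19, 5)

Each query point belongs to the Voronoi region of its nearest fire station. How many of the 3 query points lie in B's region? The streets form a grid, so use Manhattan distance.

1

(9, 21) — d to each: A:10, B:15, C:9, D:8 → nearest is D
(11, 1) — d to each: A:16, B:27, C:21, D:22 → nearest is A
(19, 5) — d to each: A:16, B:15, C:25, D:26 → nearest is B
1 of the 3 points has B as nearest.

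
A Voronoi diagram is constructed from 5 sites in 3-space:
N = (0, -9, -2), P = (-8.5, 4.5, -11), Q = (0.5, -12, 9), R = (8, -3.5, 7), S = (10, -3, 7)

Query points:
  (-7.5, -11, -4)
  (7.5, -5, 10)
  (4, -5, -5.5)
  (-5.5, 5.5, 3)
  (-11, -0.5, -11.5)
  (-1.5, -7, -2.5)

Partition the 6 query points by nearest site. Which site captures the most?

(-7.5, -11, -4) — d² to each: N:64.25, P:290.25, Q:234, R:417.5, S:491.25 → nearest is N
(7.5, -5, 10) — d² to each: N:216.25, P:787.25, Q:99, R:11.5, S:19.25 → nearest is R
(4, -5, -5.5) — d² to each: N:44.25, P:276.75, Q:271.5, R:174.5, S:196.25 → nearest is N
(-5.5, 5.5, 3) — d² to each: N:265.5, P:206, Q:378.25, R:279.25, S:328.5 → nearest is P
(-11, -0.5, -11.5) — d² to each: N:283.5, P:31.5, Q:684.75, R:712.25, S:789.5 → nearest is P
(-1.5, -7, -2.5) — d² to each: N:6.5, P:253.5, Q:161.25, R:192.75, S:238.5 → nearest is N
Tally — N:3, P:2, R:1. N captures the most (3).

N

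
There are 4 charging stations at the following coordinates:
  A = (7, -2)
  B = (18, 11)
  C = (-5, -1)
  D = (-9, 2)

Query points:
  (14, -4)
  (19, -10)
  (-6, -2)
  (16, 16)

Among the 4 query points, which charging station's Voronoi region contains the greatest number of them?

(14, -4) — d² to each: A:53, B:241, C:370, D:565 → nearest is A
(19, -10) — d² to each: A:208, B:442, C:657, D:928 → nearest is A
(-6, -2) — d² to each: A:169, B:745, C:2, D:25 → nearest is C
(16, 16) — d² to each: A:405, B:29, C:730, D:821 → nearest is B
Tally — A:2, B:1, C:1. A captures the most (2).

A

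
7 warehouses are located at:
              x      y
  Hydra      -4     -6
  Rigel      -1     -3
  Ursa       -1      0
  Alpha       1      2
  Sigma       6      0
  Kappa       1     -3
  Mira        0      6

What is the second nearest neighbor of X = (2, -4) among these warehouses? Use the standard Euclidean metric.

Rigel

Squared Euclidean distances:
d²(X, Hydra) = 36 + 4 = 40
d²(X, Rigel) = 9 + 1 = 10
d²(X, Ursa) = 9 + 16 = 25
d²(X, Alpha) = 1 + 36 = 37
d²(X, Sigma) = 16 + 16 = 32
d²(X, Kappa) = 1 + 1 = 2
d²(X, Mira) = 4 + 100 = 104
Sorted ascending: Kappa, Rigel, Ursa, … — the second-nearest is Rigel.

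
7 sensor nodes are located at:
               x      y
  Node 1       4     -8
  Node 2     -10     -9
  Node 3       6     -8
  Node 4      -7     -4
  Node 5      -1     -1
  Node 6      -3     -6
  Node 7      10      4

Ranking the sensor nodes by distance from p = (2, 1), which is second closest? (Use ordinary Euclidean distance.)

Squared Euclidean distances:
d²(p, Node 1) = (2−4)² + (1−(-8))² = 4 + 81 = 85
d²(p, Node 2) = (2−(-10))² + (1−(-9))² = 144 + 100 = 244
d²(p, Node 3) = (2−6)² + (1−(-8))² = 16 + 81 = 97
d²(p, Node 4) = (2−(-7))² + (1−(-4))² = 81 + 25 = 106
d²(p, Node 5) = (2−(-1))² + (1−(-1))² = 9 + 4 = 13
d²(p, Node 6) = (2−(-3))² + (1−(-6))² = 25 + 49 = 74
d²(p, Node 7) = (2−10)² + (1−4)² = 64 + 9 = 73
Sorted ascending: Node 5, Node 7, Node 6, … — the second-nearest is Node 7.

Node 7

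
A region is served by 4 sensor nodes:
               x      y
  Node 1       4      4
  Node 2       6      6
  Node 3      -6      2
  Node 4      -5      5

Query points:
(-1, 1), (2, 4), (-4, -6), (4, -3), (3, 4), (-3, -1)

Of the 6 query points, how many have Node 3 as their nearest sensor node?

(-1, 1) — d² to each: Node 1:34, Node 2:74, Node 3:26, Node 4:32 → nearest is Node 3
(2, 4) — d² to each: Node 1:4, Node 2:20, Node 3:68, Node 4:50 → nearest is Node 1
(-4, -6) — d² to each: Node 1:164, Node 2:244, Node 3:68, Node 4:122 → nearest is Node 3
(4, -3) — d² to each: Node 1:49, Node 2:85, Node 3:125, Node 4:145 → nearest is Node 1
(3, 4) — d² to each: Node 1:1, Node 2:13, Node 3:85, Node 4:65 → nearest is Node 1
(-3, -1) — d² to each: Node 1:74, Node 2:130, Node 3:18, Node 4:40 → nearest is Node 3
3 of the 6 points have Node 3 as nearest.

3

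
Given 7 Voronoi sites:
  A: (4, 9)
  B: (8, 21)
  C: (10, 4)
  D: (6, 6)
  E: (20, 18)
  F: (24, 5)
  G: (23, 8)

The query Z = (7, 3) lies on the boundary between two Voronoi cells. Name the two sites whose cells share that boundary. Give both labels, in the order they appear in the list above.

Squared distances from Z to each site:
|ZA|² = (7−4)² + (3−9)² = 9 + 36 = 45
|ZB|² = (7−8)² + (3−21)² = 1 + 324 = 325
|ZC|² = (7−10)² + (3−4)² = 9 + 1 = 10
|ZD|² = (7−6)² + (3−6)² = 1 + 9 = 10
|ZE|² = (7−20)² + (3−18)² = 169 + 225 = 394
|ZF|² = (7−24)² + (3−5)² = 289 + 4 = 293
|ZG|² = (7−23)² + (3−8)² = 256 + 25 = 281
Z is equidistant from C and D (both at squared distance 10), and every other site is strictly farther — so Z lies on the C–D Voronoi edge.

C and D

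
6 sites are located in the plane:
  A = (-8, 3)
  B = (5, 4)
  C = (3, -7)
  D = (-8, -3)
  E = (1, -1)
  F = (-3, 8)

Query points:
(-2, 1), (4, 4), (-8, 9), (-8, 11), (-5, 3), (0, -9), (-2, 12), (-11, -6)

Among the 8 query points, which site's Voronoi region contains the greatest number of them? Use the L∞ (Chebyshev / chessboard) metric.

(-2, 1) — d to each: A:6, B:7, C:8, D:6, E:3, F:7 → nearest is E
(4, 4) — d to each: A:12, B:1, C:11, D:12, E:5, F:7 → nearest is B
(-8, 9) — d to each: A:6, B:13, C:16, D:12, E:10, F:5 → nearest is F
(-8, 11) — d to each: A:8, B:13, C:18, D:14, E:12, F:5 → nearest is F
(-5, 3) — d to each: A:3, B:10, C:10, D:6, E:6, F:5 → nearest is A
(0, -9) — d to each: A:12, B:13, C:3, D:8, E:8, F:17 → nearest is C
(-2, 12) — d to each: A:9, B:8, C:19, D:15, E:13, F:4 → nearest is F
(-11, -6) — d to each: A:9, B:16, C:14, D:3, E:12, F:14 → nearest is D
Tally — A:1, B:1, C:1, D:1, E:1, F:3. F captures the most (3).

F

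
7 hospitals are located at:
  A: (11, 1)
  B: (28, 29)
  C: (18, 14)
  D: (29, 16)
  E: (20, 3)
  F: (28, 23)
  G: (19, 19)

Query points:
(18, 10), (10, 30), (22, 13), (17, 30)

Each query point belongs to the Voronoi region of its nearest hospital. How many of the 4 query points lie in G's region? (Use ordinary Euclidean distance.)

(18, 10) — d² to each: A:130, B:461, C:16, D:157, E:53, F:269, G:82 → nearest is C
(10, 30) — d² to each: A:842, B:325, C:320, D:557, E:829, F:373, G:202 → nearest is G
(22, 13) — d² to each: A:265, B:292, C:17, D:58, E:104, F:136, G:45 → nearest is C
(17, 30) — d² to each: A:877, B:122, C:257, D:340, E:738, F:170, G:125 → nearest is B
1 of the 4 points has G as nearest.

1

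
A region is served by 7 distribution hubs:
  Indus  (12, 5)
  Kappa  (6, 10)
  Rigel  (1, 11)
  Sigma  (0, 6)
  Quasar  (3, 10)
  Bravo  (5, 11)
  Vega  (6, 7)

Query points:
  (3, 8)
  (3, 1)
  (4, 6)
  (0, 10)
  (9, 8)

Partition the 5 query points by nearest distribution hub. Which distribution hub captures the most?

(3, 8) — d² to each: Indus:90, Kappa:13, Rigel:13, Sigma:13, Quasar:4, Bravo:13, Vega:10 → nearest is Quasar
(3, 1) — d² to each: Indus:97, Kappa:90, Rigel:104, Sigma:34, Quasar:81, Bravo:104, Vega:45 → nearest is Sigma
(4, 6) — d² to each: Indus:65, Kappa:20, Rigel:34, Sigma:16, Quasar:17, Bravo:26, Vega:5 → nearest is Vega
(0, 10) — d² to each: Indus:169, Kappa:36, Rigel:2, Sigma:16, Quasar:9, Bravo:26, Vega:45 → nearest is Rigel
(9, 8) — d² to each: Indus:18, Kappa:13, Rigel:73, Sigma:85, Quasar:40, Bravo:25, Vega:10 → nearest is Vega
Tally — Rigel:1, Sigma:1, Quasar:1, Vega:2. Vega captures the most (2).

Vega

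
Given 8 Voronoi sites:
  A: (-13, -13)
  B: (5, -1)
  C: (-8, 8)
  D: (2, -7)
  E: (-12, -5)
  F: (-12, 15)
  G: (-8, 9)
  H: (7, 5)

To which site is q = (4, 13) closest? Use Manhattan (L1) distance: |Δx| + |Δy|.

H

d(q,A) = 17 + 26 = 43
d(q,B) = 1 + 14 = 15
d(q,C) = 12 + 5 = 17
d(q,D) = 2 + 20 = 22
d(q,E) = 16 + 18 = 34
d(q,F) = 16 + 2 = 18
d(q,G) = 12 + 4 = 16
d(q,H) = 3 + 8 = 11
Minimum is at H.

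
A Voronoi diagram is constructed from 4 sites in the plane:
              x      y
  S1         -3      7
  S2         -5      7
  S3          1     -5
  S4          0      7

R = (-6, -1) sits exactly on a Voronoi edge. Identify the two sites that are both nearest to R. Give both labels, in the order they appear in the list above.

Squared distances from R to each site:
|RS1|² = (-6−(-3))² + (-1−7)² = 9 + 64 = 73
|RS2|² = (-6−(-5))² + (-1−7)² = 1 + 64 = 65
|RS3|² = (-6−1)² + (-1−(-5))² = 49 + 16 = 65
|RS4|² = (-6−0)² + (-1−7)² = 36 + 64 = 100
R is equidistant from S2 and S3 (both at squared distance 65), and every other site is strictly farther — so R lies on the S2–S3 Voronoi edge.

S2 and S3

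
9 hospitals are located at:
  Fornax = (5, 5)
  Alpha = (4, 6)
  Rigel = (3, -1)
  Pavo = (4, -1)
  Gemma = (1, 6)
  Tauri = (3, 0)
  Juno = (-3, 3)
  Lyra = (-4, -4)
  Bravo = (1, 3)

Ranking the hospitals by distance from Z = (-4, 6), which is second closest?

Gemma

Since √ is increasing, it suffices to compare squared distances:
d²(Z, Fornax) = (-4−5)² + (6−5)² = 81 + 1 = 82
d²(Z, Alpha) = (-4−4)² + (6−6)² = 64 + 0 = 64
d²(Z, Rigel) = (-4−3)² + (6−(-1))² = 49 + 49 = 98
d²(Z, Pavo) = (-4−4)² + (6−(-1))² = 64 + 49 = 113
d²(Z, Gemma) = (-4−1)² + (6−6)² = 25 + 0 = 25
d²(Z, Tauri) = (-4−3)² + (6−0)² = 49 + 36 = 85
d²(Z, Juno) = (-4−(-3))² + (6−3)² = 1 + 9 = 10
d²(Z, Lyra) = (-4−(-4))² + (6−(-4))² = 0 + 100 = 100
d²(Z, Bravo) = (-4−1)² + (6−3)² = 25 + 9 = 34
Sorted ascending: Juno, Gemma, Bravo, … — the second-nearest is Gemma.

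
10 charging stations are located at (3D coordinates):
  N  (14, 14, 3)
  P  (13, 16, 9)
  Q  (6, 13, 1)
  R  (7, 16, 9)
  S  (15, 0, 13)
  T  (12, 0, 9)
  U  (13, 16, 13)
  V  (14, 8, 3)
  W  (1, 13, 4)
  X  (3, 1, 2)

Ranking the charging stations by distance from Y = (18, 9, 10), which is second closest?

Compare squared distances (the ordering matches that of the actual distances):
|YN|² = 16 + 25 + 49 = 90
|YP|² = 25 + 49 + 1 = 75
|YQ|² = 144 + 16 + 81 = 241
|YR|² = 121 + 49 + 1 = 171
|YS|² = 9 + 81 + 9 = 99
|YT|² = 36 + 81 + 1 = 118
|YU|² = 25 + 49 + 9 = 83
|YV|² = 16 + 1 + 49 = 66
|YW|² = 289 + 16 + 36 = 341
|YX|² = 225 + 64 + 64 = 353
Sorted ascending: V, P, U, … — the second-nearest is P.

P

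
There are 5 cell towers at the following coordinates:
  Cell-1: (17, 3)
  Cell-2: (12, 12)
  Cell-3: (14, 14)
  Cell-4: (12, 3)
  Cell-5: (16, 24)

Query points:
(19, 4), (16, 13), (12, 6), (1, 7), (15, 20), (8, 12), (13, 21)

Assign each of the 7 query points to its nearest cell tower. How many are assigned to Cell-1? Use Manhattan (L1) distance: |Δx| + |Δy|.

1

(19, 4) — d to each: Cell-1:3, Cell-2:15, Cell-3:15, Cell-4:8, Cell-5:23 → nearest is Cell-1
(16, 13) — d to each: Cell-1:11, Cell-2:5, Cell-3:3, Cell-4:14, Cell-5:11 → nearest is Cell-3
(12, 6) — d to each: Cell-1:8, Cell-2:6, Cell-3:10, Cell-4:3, Cell-5:22 → nearest is Cell-4
(1, 7) — d to each: Cell-1:20, Cell-2:16, Cell-3:20, Cell-4:15, Cell-5:32 → nearest is Cell-4
(15, 20) — d to each: Cell-1:19, Cell-2:11, Cell-3:7, Cell-4:20, Cell-5:5 → nearest is Cell-5
(8, 12) — d to each: Cell-1:18, Cell-2:4, Cell-3:8, Cell-4:13, Cell-5:20 → nearest is Cell-2
(13, 21) — d to each: Cell-1:22, Cell-2:10, Cell-3:8, Cell-4:19, Cell-5:6 → nearest is Cell-5
1 of the 7 points has Cell-1 as nearest.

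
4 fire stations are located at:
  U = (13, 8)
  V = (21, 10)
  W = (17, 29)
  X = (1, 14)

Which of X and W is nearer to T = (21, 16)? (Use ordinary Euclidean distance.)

W

Compare squared distances:
|TX|² = (21−1)² + (16−14)² = 400 + 4 = 404
|TW|² = (21−17)² + (16−29)² = 16 + 169 = 185
404 > 185, so W is closer.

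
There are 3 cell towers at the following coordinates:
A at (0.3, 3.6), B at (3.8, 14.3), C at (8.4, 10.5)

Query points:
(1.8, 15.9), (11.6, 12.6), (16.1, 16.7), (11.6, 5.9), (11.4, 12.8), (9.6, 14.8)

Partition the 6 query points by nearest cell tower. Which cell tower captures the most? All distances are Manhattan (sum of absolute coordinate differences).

(1.8, 15.9) — d to each: A:13.8, B:3.6, C:12 → nearest is B
(11.6, 12.6) — d to each: A:20.3, B:9.5, C:5.3 → nearest is C
(16.1, 16.7) — d to each: A:28.9, B:14.7, C:13.9 → nearest is C
(11.6, 5.9) — d to each: A:13.6, B:16.2, C:7.8 → nearest is C
(11.4, 12.8) — d to each: A:20.3, B:9.1, C:5.3 → nearest is C
(9.6, 14.8) — d to each: A:20.5, B:6.3, C:5.5 → nearest is C
Tally — B:1, C:5. C captures the most (5).

C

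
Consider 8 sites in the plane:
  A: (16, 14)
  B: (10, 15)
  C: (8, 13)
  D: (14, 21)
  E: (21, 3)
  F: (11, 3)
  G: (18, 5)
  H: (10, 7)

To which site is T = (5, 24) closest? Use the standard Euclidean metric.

Squared Euclidean distances:
|TA|² = (5−16)² + (24−14)² = 121 + 100 = 221
|TB|² = (5−10)² + (24−15)² = 25 + 81 = 106
|TC|² = (5−8)² + (24−13)² = 9 + 121 = 130
|TD|² = (5−14)² + (24−21)² = 81 + 9 = 90
|TE|² = (5−21)² + (24−3)² = 256 + 441 = 697
|TF|² = (5−11)² + (24−3)² = 36 + 441 = 477
|TG|² = (5−18)² + (24−5)² = 169 + 361 = 530
|TH|² = (5−10)² + (24−7)² = 25 + 289 = 314
Minimum is at D.

D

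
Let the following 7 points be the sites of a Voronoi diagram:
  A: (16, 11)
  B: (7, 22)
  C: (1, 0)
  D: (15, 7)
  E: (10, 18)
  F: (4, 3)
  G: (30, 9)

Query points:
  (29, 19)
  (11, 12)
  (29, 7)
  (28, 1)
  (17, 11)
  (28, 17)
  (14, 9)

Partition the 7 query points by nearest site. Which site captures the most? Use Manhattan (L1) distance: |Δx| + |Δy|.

(29, 19) — d to each: A:21, B:25, C:47, D:26, E:20, F:41, G:11 → nearest is G
(11, 12) — d to each: A:6, B:14, C:22, D:9, E:7, F:16, G:22 → nearest is A
(29, 7) — d to each: A:17, B:37, C:35, D:14, E:30, F:29, G:3 → nearest is G
(28, 1) — d to each: A:22, B:42, C:28, D:19, E:35, F:26, G:10 → nearest is G
(17, 11) — d to each: A:1, B:21, C:27, D:6, E:14, F:21, G:15 → nearest is A
(28, 17) — d to each: A:18, B:26, C:44, D:23, E:19, F:38, G:10 → nearest is G
(14, 9) — d to each: A:4, B:20, C:22, D:3, E:13, F:16, G:16 → nearest is D
Tally — A:2, D:1, G:4. G captures the most (4).

G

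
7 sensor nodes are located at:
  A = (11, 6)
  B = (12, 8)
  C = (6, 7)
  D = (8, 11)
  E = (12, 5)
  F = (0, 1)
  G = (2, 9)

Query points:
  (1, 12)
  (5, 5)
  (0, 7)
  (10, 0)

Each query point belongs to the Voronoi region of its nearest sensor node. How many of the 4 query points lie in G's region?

(1, 12) — d² to each: A:136, B:137, C:50, D:50, E:170, F:122, G:10 → nearest is G
(5, 5) — d² to each: A:37, B:58, C:5, D:45, E:49, F:41, G:25 → nearest is C
(0, 7) — d² to each: A:122, B:145, C:36, D:80, E:148, F:36, G:8 → nearest is G
(10, 0) — d² to each: A:37, B:68, C:65, D:125, E:29, F:101, G:145 → nearest is E
2 of the 4 points have G as nearest.

2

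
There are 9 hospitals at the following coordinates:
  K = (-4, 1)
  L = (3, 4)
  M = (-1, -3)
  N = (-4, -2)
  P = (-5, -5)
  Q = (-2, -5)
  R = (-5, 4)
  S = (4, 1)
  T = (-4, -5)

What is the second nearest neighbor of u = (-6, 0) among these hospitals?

N

Since √ is increasing, it suffices to compare squared distances:
|uK|² = (-6−(-4))² + (0−1)² = 4 + 1 = 5
|uL|² = (-6−3)² + (0−4)² = 81 + 16 = 97
|uM|² = (-6−(-1))² + (0−(-3))² = 25 + 9 = 34
|uN|² = (-6−(-4))² + (0−(-2))² = 4 + 4 = 8
|uP|² = (-6−(-5))² + (0−(-5))² = 1 + 25 = 26
|uQ|² = (-6−(-2))² + (0−(-5))² = 16 + 25 = 41
|uR|² = (-6−(-5))² + (0−4)² = 1 + 16 = 17
|uS|² = (-6−4)² + (0−1)² = 100 + 1 = 101
|uT|² = (-6−(-4))² + (0−(-5))² = 4 + 25 = 29
Sorted ascending: K, N, R, … — the second-nearest is N.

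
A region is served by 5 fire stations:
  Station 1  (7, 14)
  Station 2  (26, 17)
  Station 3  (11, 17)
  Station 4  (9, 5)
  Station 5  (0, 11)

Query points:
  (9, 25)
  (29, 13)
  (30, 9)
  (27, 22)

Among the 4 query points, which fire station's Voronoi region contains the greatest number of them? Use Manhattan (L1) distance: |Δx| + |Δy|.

(9, 25) — d to each: Station 1:13, Station 2:25, Station 3:10, Station 4:20, Station 5:23 → nearest is Station 3
(29, 13) — d to each: Station 1:23, Station 2:7, Station 3:22, Station 4:28, Station 5:31 → nearest is Station 2
(30, 9) — d to each: Station 1:28, Station 2:12, Station 3:27, Station 4:25, Station 5:32 → nearest is Station 2
(27, 22) — d to each: Station 1:28, Station 2:6, Station 3:21, Station 4:35, Station 5:38 → nearest is Station 2
Tally — Station 2:3, Station 3:1. Station 2 captures the most (3).

Station 2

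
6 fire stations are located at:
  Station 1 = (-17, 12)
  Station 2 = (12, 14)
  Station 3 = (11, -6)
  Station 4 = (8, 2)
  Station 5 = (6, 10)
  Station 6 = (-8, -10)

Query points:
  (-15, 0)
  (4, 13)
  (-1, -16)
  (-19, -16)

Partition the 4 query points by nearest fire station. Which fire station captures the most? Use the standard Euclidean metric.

Station 6

(-15, 0) — d² to each: Station 1:148, Station 2:925, Station 3:712, Station 4:533, Station 5:541, Station 6:149 → nearest is Station 1
(4, 13) — d² to each: Station 1:442, Station 2:65, Station 3:410, Station 4:137, Station 5:13, Station 6:673 → nearest is Station 5
(-1, -16) — d² to each: Station 1:1040, Station 2:1069, Station 3:244, Station 4:405, Station 5:725, Station 6:85 → nearest is Station 6
(-19, -16) — d² to each: Station 1:788, Station 2:1861, Station 3:1000, Station 4:1053, Station 5:1301, Station 6:157 → nearest is Station 6
Tally — Station 1:1, Station 5:1, Station 6:2. Station 6 captures the most (2).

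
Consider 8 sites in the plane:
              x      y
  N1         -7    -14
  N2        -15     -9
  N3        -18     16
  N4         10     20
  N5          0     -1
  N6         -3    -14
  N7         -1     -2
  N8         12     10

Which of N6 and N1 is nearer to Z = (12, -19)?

Compare squared distances:
|ZN6|² = (12−(-3))² + (-19−(-14))² = 225 + 25 = 250
|ZN1|² = (12−(-7))² + (-19−(-14))² = 361 + 25 = 386
250 < 386, so N6 is closer.

N6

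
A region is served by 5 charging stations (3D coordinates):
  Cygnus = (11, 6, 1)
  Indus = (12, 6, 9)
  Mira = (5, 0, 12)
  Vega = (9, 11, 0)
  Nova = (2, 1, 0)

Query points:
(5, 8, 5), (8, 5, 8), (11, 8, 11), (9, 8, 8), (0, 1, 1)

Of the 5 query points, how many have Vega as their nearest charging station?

1

(5, 8, 5) — d² to each: Cygnus:56, Indus:69, Mira:113, Vega:50, Nova:83 → nearest is Vega
(8, 5, 8) — d² to each: Cygnus:59, Indus:18, Mira:50, Vega:101, Nova:116 → nearest is Indus
(11, 8, 11) — d² to each: Cygnus:104, Indus:9, Mira:101, Vega:134, Nova:251 → nearest is Indus
(9, 8, 8) — d² to each: Cygnus:57, Indus:14, Mira:96, Vega:73, Nova:162 → nearest is Indus
(0, 1, 1) — d² to each: Cygnus:146, Indus:233, Mira:147, Vega:182, Nova:5 → nearest is Nova
1 of the 5 points has Vega as nearest.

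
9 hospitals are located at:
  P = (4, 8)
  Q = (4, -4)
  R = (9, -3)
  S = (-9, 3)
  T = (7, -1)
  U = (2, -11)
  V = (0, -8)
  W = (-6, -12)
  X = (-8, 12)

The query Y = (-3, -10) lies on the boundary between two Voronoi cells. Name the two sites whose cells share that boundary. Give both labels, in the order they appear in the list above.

Squared distances from Y to each site:
|YP|² = (-3−4)² + (-10−8)² = 49 + 324 = 373
|YQ|² = (-3−4)² + (-10−(-4))² = 49 + 36 = 85
|YR|² = (-3−9)² + (-10−(-3))² = 144 + 49 = 193
|YS|² = (-3−(-9))² + (-10−3)² = 36 + 169 = 205
|YT|² = (-3−7)² + (-10−(-1))² = 100 + 81 = 181
|YU|² = (-3−2)² + (-10−(-11))² = 25 + 1 = 26
|YV|² = (-3−0)² + (-10−(-8))² = 9 + 4 = 13
|YW|² = (-3−(-6))² + (-10−(-12))² = 9 + 4 = 13
|YX|² = (-3−(-8))² + (-10−12)² = 25 + 484 = 509
Y is equidistant from V and W (both at squared distance 13), and every other site is strictly farther — so Y lies on the V–W Voronoi edge.

V and W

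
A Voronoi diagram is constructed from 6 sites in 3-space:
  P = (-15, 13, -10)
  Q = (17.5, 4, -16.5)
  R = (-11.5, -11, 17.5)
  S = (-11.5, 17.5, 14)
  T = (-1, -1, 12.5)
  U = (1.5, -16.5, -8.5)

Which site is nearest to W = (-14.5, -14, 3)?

R

Compare squared distances (the ordering matches that of the actual distances):
|WP|² = (-14.5−(-15))² + (-14−13)² + (3−(-10))² = 0.25 + 729 + 169 = 898.25
|WQ|² = (-14.5−17.5)² + (-14−4)² + (3−(-16.5))² = 1024 + 324 + 380.25 = 1728.25
|WR|² = (-14.5−(-11.5))² + (-14−(-11))² + (3−17.5)² = 9 + 9 + 210.25 = 228.25
|WS|² = (-14.5−(-11.5))² + (-14−17.5)² + (3−14)² = 9 + 992.25 + 121 = 1122.25
|WT|² = (-14.5−(-1))² + (-14−(-1))² + (3−12.5)² = 182.25 + 169 + 90.25 = 441.5
|WU|² = (-14.5−1.5)² + (-14−(-16.5))² + (3−(-8.5))² = 256 + 6.25 + 132.25 = 394.5
The smallest is to R, so W lies in the Voronoi region of R.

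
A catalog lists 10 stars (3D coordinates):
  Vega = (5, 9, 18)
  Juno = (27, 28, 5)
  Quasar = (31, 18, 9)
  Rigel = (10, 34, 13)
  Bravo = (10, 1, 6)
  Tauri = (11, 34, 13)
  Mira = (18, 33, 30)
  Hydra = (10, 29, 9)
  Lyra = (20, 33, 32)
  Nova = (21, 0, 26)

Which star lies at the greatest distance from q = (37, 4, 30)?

Since √ is increasing, it suffices to compare squared distances:
d²(q, Vega) = 1024 + 25 + 144 = 1193
d²(q, Juno) = 100 + 576 + 625 = 1301
d²(q, Quasar) = 36 + 196 + 441 = 673
d²(q, Rigel) = 729 + 900 + 289 = 1918
d²(q, Bravo) = 729 + 9 + 576 = 1314
d²(q, Tauri) = 676 + 900 + 289 = 1865
d²(q, Mira) = 361 + 841 + 0 = 1202
d²(q, Hydra) = 729 + 625 + 441 = 1795
d²(q, Lyra) = 289 + 841 + 4 = 1134
d²(q, Nova) = 256 + 16 + 16 = 288
The largest is to Rigel.

Rigel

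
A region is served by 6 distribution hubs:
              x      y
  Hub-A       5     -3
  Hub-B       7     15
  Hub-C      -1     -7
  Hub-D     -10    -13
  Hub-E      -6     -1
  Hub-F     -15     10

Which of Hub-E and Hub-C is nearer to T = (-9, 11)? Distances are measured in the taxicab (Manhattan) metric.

d(T, Hub-E) = |-9−(-6)| + |11−(-1)| = 3 + 12 = 15
d(T, Hub-C) = |-9−(-1)| + |11−(-7)| = 8 + 18 = 26
15 < 26, so Hub-E is closer.

Hub-E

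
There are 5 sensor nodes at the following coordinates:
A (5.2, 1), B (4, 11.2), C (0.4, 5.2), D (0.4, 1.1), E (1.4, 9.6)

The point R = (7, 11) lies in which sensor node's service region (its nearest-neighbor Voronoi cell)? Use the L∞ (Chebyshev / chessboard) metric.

d(R,A) = max(1.8, 10) = 10
d(R,B) = max(3, 0.2) = 3
d(R,C) = max(6.6, 5.8) = 6.6
d(R,D) = max(6.6, 9.9) = 9.9
d(R,E) = max(5.6, 1.4) = 5.6
Minimum is at B.

B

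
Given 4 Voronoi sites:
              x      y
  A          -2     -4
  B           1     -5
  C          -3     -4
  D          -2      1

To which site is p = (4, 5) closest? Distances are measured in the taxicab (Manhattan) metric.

D

d(p,A) = 6 + 9 = 15
d(p,B) = 3 + 10 = 13
d(p,C) = 7 + 9 = 16
d(p,D) = 6 + 4 = 10
Minimum is at D.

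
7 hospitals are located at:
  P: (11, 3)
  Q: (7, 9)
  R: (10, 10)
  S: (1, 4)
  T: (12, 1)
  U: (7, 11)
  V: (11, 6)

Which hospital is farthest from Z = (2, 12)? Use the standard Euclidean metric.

Squared Euclidean distances:
|ZP|² = 81 + 81 = 162
|ZQ|² = 25 + 9 = 34
|ZR|² = 64 + 4 = 68
|ZS|² = 1 + 64 = 65
|ZT|² = 100 + 121 = 221
|ZU|² = 25 + 1 = 26
|ZV|² = 81 + 36 = 117
The largest is to T.

T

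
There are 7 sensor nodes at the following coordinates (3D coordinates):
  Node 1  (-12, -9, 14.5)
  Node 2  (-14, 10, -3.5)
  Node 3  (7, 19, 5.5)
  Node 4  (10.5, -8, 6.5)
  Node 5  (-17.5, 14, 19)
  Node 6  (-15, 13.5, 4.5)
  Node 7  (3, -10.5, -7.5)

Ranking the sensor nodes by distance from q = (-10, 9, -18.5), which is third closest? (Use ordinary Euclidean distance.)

Node 7

Compare squared distances (the ordering matches that of the actual distances):
d²(q, Node 1) = (-10−(-12))² + (9−(-9))² + (-18.5−14.5)² = 4 + 324 + 1089 = 1417
d²(q, Node 2) = (-10−(-14))² + (9−10)² + (-18.5−(-3.5))² = 16 + 1 + 225 = 242
d²(q, Node 3) = (-10−7)² + (9−19)² + (-18.5−5.5)² = 289 + 100 + 576 = 965
d²(q, Node 4) = (-10−10.5)² + (9−(-8))² + (-18.5−6.5)² = 420.25 + 289 + 625 = 1334.25
d²(q, Node 5) = (-10−(-17.5))² + (9−14)² + (-18.5−19)² = 56.25 + 25 + 1406.25 = 1487.5
d²(q, Node 6) = (-10−(-15))² + (9−13.5)² + (-18.5−4.5)² = 25 + 20.25 + 529 = 574.25
d²(q, Node 7) = (-10−3)² + (9−(-10.5))² + (-18.5−(-7.5))² = 169 + 380.25 + 121 = 670.25
Sorted ascending: Node 2, Node 6, Node 7, Node 3, … — the third-nearest is Node 7.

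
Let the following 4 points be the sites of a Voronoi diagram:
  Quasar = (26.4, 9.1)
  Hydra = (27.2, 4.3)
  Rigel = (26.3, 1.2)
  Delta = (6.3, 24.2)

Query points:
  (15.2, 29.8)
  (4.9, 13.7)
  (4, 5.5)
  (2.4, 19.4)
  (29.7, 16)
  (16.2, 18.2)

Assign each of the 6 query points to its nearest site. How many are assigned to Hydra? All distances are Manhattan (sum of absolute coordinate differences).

(15.2, 29.8) — d to each: Quasar:31.9, Hydra:37.5, Rigel:39.7, Delta:14.5 → nearest is Delta
(4.9, 13.7) — d to each: Quasar:26.1, Hydra:31.7, Rigel:33.9, Delta:11.9 → nearest is Delta
(4, 5.5) — d to each: Quasar:26, Hydra:24.4, Rigel:26.6, Delta:21 → nearest is Delta
(2.4, 19.4) — d to each: Quasar:34.3, Hydra:39.9, Rigel:42.1, Delta:8.7 → nearest is Delta
(29.7, 16) — d to each: Quasar:10.2, Hydra:14.2, Rigel:18.2, Delta:31.6 → nearest is Quasar
(16.2, 18.2) — d to each: Quasar:19.3, Hydra:24.9, Rigel:27.1, Delta:15.9 → nearest is Delta
0 of the 6 points have Hydra as nearest.

0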